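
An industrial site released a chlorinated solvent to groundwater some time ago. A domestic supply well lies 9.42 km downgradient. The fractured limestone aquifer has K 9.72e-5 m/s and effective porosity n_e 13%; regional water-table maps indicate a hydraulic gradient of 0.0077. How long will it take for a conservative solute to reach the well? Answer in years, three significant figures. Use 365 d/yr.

K = 9.72e-5 m/s × 86400 s/d = 8.398 m/d
Specific discharge q = 8.398 × 0.0077 = 0.06467 m/d
Average linear velocity = 0.06467 / 0.13 = 0.4974 m/d
L = 9.42 km = 9420 m
t = L / v = 9420 / 0.4974 = 18940 d
   = 18940 / 365 = 51.9 yr

51.9 years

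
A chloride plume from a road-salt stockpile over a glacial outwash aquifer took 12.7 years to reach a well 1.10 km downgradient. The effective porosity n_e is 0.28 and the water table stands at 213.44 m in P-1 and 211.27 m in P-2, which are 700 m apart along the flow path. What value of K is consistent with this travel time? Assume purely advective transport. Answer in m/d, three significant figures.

Hydraulic gradient i = (213.44 − 211.27) / 700 = 2.17 / 700 = 0.003100
t = 12.7 years = 4636 d
L = 1.10 km = 1100 m
v = L / t = 1100 / 4636 = 0.2373 m/d
K = v · n / i = 0.2373 × 0.28 / 0.003100 = 21.4 m/d

21.4 m/d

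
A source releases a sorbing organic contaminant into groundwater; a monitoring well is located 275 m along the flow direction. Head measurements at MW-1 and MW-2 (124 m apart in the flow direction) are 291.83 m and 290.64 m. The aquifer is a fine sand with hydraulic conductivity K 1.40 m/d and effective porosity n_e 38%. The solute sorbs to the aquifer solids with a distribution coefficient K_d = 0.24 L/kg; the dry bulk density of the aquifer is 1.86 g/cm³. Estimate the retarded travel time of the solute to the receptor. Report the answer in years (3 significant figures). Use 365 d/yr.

Hydraulic gradient i = (291.83 − 290.64) / 124 = 1.19 / 124 = 0.009597
Specific discharge q = 1.40 × 0.009597 = 0.01344 m/d
v_s = q/n_e = 0.01344/0.38 = 0.03536 m/d
Retardation R = 1 + ρ_b·K_d/n = 1 + 1.86×0.24/0.38 = 2.175
Contaminant velocity v_c = v/R = 0.03536/2.175 = 0.01626 m/d
t = L/v_c = 275/0.01626 = 16910 d
   = 16910/365 = 46.3 yr

46.3 years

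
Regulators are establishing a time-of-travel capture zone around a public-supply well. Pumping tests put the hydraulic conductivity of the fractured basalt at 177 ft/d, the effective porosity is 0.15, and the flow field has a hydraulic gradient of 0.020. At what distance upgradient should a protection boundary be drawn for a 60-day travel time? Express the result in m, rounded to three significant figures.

432 m

K = 177 ft/d × 0.3048 = 53.95 m/d
Darcy flux q = K·i = 53.95 × 0.020 = 1.079 m/d
v = Ki/n = 53.95·0.020/0.15 = 7.193 m/d
L = v × T = 7.193 × 60 = 431.6 m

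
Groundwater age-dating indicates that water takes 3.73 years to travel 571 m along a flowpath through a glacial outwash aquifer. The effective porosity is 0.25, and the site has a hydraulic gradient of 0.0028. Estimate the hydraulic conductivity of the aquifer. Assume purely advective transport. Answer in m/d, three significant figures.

37.4 m/d

t = 3.73 years = 1361 d
v = L / t = 571 / 1361 = 0.4194 m/d
K = v · n / i = 0.4194 × 0.25 / 0.0028 = 37.4 m/d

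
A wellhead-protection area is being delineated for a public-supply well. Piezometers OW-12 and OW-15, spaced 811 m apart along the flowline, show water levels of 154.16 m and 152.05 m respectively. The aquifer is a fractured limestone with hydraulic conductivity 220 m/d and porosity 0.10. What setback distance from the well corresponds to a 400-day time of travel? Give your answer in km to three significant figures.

Hydraulic gradient i = (154.16 − 152.05) / 811 = 2.11 / 811 = 0.002602
Darcy flux q = K·i = 220 × 0.002602 = 0.5724 m/d
Average linear velocity = 0.5724 / 0.10 = 5.724 m/d
L = v × T = 5.724 × 400 = 2290 m
   = 2.29 km

2.29 km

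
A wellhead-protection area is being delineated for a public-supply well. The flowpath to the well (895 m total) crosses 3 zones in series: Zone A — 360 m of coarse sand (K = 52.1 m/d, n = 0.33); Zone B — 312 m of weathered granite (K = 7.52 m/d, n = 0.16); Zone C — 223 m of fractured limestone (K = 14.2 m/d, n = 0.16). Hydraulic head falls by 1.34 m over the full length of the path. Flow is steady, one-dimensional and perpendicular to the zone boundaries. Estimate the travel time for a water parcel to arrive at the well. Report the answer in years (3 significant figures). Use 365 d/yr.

26.8 years

Steady 1-D flow in series ⇒ the Darcy flux q is identical in every zone and the zone head losses add (resistances L/K in series).
Σ(L/K) = 360/52.1 + 312/7.52 + 223/14.2 = 6.910 + 41.49 + 15.70 = 64.10 d
q = ΔH / Σ(L/K) = 1.34 / 64.10 = 0.02090 m/d (same in every zone)
Zone A: v = q/n = 0.02090/0.33 = 0.06334 m/d → t_A = 360/0.06334 = 5683 d
Zone B: v = q/n = 0.02090/0.16 = 0.1306 m/d → t_B = 312/0.1306 = 2388 d
Zone C: v = q/n = 0.02090/0.16 = 0.1306 m/d → t_C = 223/0.1306 = 1707 d
Total t = 5683 + 2388 + 1707 = 9778 d
   = 9778 / 365 = 26.8 yr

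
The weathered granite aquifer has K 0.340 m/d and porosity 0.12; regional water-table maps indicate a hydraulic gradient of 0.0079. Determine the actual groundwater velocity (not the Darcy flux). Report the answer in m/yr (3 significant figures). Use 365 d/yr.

8.17 m/yr

Darcy flux q = K·i = 0.340 × 0.0079 = 0.002686 m/d
v_s = q/n_e = 0.002686/0.12 = 0.02238 m/d
   = 0.02238 × 365 = 8.17 m/yr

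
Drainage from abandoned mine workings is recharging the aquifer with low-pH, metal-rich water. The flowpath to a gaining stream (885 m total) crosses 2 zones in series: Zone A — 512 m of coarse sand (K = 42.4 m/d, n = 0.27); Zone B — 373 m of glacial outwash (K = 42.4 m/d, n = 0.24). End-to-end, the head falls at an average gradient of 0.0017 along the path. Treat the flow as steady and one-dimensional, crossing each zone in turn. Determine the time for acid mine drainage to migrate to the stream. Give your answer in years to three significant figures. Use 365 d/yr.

8.66 years

For zones in series the flux q is common to all zones; the equivalent conductivity is the harmonic (thickness-weighted) mean, K_eq = L_total / Σ(L_j/K_j).
Σ(L/K) = 512/42.4 + 373/42.4 = 12.08 + 8.797 = 20.87 d
K_eq = L_total / Σ(L/K) = 885 / 20.87 = 42.40 m/d
q = K_eq · i = 42.40 × 0.0017 = 0.07208 m/d (same in every zone)
Zone A: v = q/n = 0.07208/0.27 = 0.2670 m/d → t_A = 512/0.2670 = 1918 d
Zone B: v = q/n = 0.07208/0.24 = 0.3003 m/d → t_B = 373/0.3003 = 1242 d
Total t = 1918 + 1242 = 3160 d
   = 3160 / 365 = 8.66 yr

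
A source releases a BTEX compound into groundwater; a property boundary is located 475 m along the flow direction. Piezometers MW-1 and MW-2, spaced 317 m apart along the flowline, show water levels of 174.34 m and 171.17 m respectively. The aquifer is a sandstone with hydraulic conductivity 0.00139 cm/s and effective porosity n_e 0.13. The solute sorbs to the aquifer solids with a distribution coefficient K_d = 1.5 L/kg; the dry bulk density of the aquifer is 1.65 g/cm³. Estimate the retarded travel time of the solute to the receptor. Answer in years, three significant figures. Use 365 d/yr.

282 years

Hydraulic gradient i = (174.34 − 171.17) / 317 = 3.17 / 317 = 0.01000
K = 0.00139 cm/s × 864 = 1.201 m/d
q = Ki = 1.201 × 0.01000 = 0.01201 m/d
Seepage velocity v = q / n = 0.01201 / 0.13 = 0.09238 m/d
Retardation R = 1 + ρ_b·K_d/n = 1 + 1.65×1.5/0.13 = 20.04
Contaminant velocity v_c = v/R = 0.09238/20.04 = 0.004610 m/d
t = L/v_c = 475/0.004610 = 103000 d
   = 103000/365 = 282 yr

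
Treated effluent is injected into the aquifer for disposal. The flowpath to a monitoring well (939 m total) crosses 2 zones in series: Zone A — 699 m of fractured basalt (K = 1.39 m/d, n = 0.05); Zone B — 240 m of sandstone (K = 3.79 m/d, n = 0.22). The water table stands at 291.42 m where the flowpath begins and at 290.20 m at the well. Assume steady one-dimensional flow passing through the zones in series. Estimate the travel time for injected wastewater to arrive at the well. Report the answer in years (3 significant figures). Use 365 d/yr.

112 years

Total head drop ΔH = 291.42 − 290.20 = 1.22 m
Continuity: the same q passes through each zone, so ΔH = q·Σ(L_j/K_j) — the zones act as resistances in series.
Σ(L/K) = 699/1.39 + 240/3.79 = 502.9 + 63.32 = 566.2 d
q = ΔH / Σ(L/K) = 1.22 / 566.2 = 0.002155 m/d (same in every zone)
Zone A: v = q/n = 0.002155/0.05 = 0.04309 m/d → t_A = 699/0.04309 = 16220 d
Zone B: v = q/n = 0.002155/0.22 = 0.009794 m/d → t_B = 240/0.009794 = 24500 d
Total t = 16220 + 24500 = 40720 d
   = 40720 / 365 = 112 yr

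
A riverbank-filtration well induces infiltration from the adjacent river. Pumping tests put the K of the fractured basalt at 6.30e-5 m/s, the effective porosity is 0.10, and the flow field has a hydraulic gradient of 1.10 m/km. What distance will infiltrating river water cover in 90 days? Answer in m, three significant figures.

K = 6.30e-5 m/s × 86400 s/d = 5.443 m/d
q = Ki = 5.443 × 0.0011 = 0.005988 m/d
Seepage velocity v = q / n = 0.005988 / 0.10 = 0.05988 m/d
L = v × T = 0.05988 × 90 = 5.389 m

5.39 m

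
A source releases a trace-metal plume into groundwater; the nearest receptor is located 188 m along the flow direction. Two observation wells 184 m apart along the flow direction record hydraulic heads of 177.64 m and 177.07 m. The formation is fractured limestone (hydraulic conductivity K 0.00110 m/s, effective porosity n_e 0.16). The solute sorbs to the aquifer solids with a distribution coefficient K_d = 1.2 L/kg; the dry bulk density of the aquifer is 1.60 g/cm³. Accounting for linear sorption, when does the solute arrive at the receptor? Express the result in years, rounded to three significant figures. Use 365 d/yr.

3.64 years

Hydraulic gradient i = (177.64 − 177.07) / 184 = 0.57 / 184 = 0.003098
K = 0.00110 m/s × 86400 s/d = 95.04 m/d
q = Ki = 95.04 × 0.003098 = 0.2944 m/d
v = Ki/n = 95.04·0.003098/0.16 = 1.840 m/d
Retardation R = 1 + ρ_b·K_d/n = 1 + 1.60×1.2/0.16 = 13.00
Contaminant velocity v_c = v/R = 1.840/13.00 = 0.1415 m/d
t = L/v_c = 188/0.1415 = 1328 d
   = 1328/365 = 3.64 yr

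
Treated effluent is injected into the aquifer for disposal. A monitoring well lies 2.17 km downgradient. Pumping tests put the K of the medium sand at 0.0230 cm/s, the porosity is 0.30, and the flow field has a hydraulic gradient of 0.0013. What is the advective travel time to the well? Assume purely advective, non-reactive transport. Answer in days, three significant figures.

K = 0.0230 cm/s × 864 = 19.87 m/d
Specific discharge q = 19.87 × 0.0013 = 0.02583 m/d
v = Ki/n = 19.87·0.0013/0.30 = 0.08611 m/d
L = 2.17 km = 2170 m
t = L / v = 2170 / 0.08611 = 25200 d

25200 days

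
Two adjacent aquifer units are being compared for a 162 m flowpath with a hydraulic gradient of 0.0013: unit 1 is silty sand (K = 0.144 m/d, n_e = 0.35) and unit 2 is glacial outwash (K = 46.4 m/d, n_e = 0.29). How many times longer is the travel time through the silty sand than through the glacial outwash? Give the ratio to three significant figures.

Unit 1 (silty sand): v = 0.144×0.0013/0.35 = 5.349e-4 m/d, t = 162/5.349e-4 = 302900 d
Unit 2 (glacial outwash): v = 46.4×0.0013/0.29 = 0.2080 m/d, t = 162/0.2080 = 778.8 d
t(silty sand) / t(glacial outwash) = 302900/778.8 = 389

389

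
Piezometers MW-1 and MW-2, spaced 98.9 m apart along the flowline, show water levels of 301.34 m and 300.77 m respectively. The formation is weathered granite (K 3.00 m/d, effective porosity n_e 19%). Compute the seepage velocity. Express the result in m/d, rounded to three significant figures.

0.0910 m/d

Hydraulic gradient i = (301.34 − 300.77) / 98.9 = 0.57 / 98.9 = 0.005763
Darcy flux q = K·i = 3.00 × 0.005763 = 0.01729 m/d
v = Ki/n = 3.00·0.005763/0.19 = 0.09100 m/d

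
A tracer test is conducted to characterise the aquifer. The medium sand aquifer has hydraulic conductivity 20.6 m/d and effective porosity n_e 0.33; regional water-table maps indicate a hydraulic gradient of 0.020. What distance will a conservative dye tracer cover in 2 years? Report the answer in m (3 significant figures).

Darcy flux q = K·i = 20.6 × 0.020 = 0.4120 m/d
Average linear velocity = 0.4120 / 0.33 = 1.248 m/d
T = 2 yr × 365 = 730 d
L = v × T = 1.248 × 730 = 911.4 m

911 m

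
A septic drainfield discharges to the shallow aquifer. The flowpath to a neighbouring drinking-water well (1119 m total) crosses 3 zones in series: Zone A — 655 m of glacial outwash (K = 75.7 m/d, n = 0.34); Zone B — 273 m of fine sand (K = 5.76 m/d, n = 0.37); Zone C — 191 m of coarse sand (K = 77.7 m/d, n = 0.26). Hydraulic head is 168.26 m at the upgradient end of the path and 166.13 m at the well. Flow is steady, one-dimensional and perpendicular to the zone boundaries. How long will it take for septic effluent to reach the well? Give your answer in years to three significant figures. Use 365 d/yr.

Total head drop ΔH = 168.26 − 166.13 = 2.13 m
Continuity: the same q passes through each zone, so ΔH = q·Σ(L_j/K_j) — the zones act as resistances in series.
Σ(L/K) = 655/75.7 + 273/5.76 + 191/77.7 = 8.653 + 47.40 + 2.458 = 58.51 d
q = ΔH / Σ(L/K) = 2.13 / 58.51 = 0.03641 m/d (same in every zone)
Zone A: v = q/n = 0.03641/0.34 = 0.1071 m/d → t_A = 655/0.1071 = 6117 d
Zone B: v = q/n = 0.03641/0.37 = 0.09840 m/d → t_B = 273/0.09840 = 2775 d
Zone C: v = q/n = 0.03641/0.26 = 0.1400 m/d → t_C = 191/0.1400 = 1364 d
Total t = 6117 + 2775 + 1364 = 10260 d
   = 10260 / 365 = 28.1 yr

28.1 years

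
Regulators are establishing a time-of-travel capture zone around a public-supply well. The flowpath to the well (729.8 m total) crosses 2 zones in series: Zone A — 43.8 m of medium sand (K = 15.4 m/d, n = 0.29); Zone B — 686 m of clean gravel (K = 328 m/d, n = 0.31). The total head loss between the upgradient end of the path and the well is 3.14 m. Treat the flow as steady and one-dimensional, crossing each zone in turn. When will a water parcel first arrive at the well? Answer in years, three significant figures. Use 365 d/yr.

Steady 1-D flow in series ⇒ the Darcy flux q is identical in every zone and the zone head losses add (resistances L/K in series).
Σ(L/K) = 43.8/15.4 + 686/328 = 2.844 + 2.091 = 4.936 d
q = ΔH / Σ(L/K) = 3.14 / 4.936 = 0.6362 m/d (same in every zone)
Zone A: v = q/n = 0.6362/0.29 = 2.194 m/d → t_A = 43.8/2.194 = 19.97 d
Zone B: v = q/n = 0.6362/0.31 = 2.052 m/d → t_B = 686/2.052 = 334.3 d
Total t = 19.97 + 334.3 = 354.2 d
   = 354.2 / 365 = 0.971 yr

0.971 years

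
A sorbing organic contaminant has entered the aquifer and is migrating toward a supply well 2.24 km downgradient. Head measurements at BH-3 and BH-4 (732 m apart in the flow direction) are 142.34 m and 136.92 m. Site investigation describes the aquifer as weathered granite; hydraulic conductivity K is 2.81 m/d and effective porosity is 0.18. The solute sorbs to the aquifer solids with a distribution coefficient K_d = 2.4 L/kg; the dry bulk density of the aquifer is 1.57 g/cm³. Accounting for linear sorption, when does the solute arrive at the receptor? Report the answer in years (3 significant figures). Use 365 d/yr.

1160 years

Hydraulic gradient i = (142.34 − 136.92) / 732 = 5.42 / 732 = 0.007404
Darcy flux q = K·i = 2.81 × 0.007404 = 0.02081 m/d
Seepage velocity v = q / n = 0.02081 / 0.18 = 0.1156 m/d
Retardation R = 1 + ρ_b·K_d/n = 1 + 1.57×2.4/0.18 = 21.93
Contaminant velocity v_c = v/R = 0.1156/21.93 = 0.005270 m/d
L = 2.24 km = 2240 m
t = L/v_c = 2240/0.005270 = 425000 d
   = 425000/365 = 1160 yr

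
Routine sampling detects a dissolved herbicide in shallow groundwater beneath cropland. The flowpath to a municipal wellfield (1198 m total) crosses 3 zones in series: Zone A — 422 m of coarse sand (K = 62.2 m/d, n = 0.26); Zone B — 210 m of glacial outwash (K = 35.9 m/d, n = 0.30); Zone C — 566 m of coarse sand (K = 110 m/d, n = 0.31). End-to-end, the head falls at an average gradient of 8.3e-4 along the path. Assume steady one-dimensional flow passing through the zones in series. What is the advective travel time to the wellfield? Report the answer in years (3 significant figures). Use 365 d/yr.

17.1 years

Continuity: the same q passes through each zone, so ΔH = q·Σ(L_j/K_j) — the zones act as resistances in series.
Σ(L/K) = 422/62.2 + 210/35.9 + 566/110 = 6.785 + 5.850 + 5.145 = 17.78 d
K_eq = L_total / Σ(L/K) = 1198 / 17.78 = 67.38 m/d
q = K_eq · i = 67.38 × 8.3e-4 = 0.05593 m/d (same in every zone)
Zone A: v = q/n = 0.05593/0.26 = 0.2151 m/d → t_A = 422/0.2151 = 1962 d
Zone B: v = q/n = 0.05593/0.30 = 0.1864 m/d → t_B = 210/0.1864 = 1126 d
Zone C: v = q/n = 0.05593/0.31 = 0.1804 m/d → t_C = 566/0.1804 = 3137 d
Total t = 1962 + 1126 + 3137 = 6226 d
   = 6226 / 365 = 17.1 yr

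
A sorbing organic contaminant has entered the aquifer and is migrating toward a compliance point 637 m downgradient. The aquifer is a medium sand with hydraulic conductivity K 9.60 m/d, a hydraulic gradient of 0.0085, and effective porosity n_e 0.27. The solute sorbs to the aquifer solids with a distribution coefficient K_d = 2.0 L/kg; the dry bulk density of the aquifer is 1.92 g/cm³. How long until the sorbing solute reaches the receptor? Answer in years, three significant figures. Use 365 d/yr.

87.9 years

Specific discharge q = 9.60 × 0.0085 = 0.08160 m/d
v_s = q/n_e = 0.08160/0.27 = 0.3022 m/d
Retardation R = 1 + ρ_b·K_d/n = 1 + 1.92×2.0/0.27 = 15.22
Contaminant velocity v_c = v/R = 0.3022/15.22 = 0.01985 m/d
t = L/v_c = 637/0.01985 = 32080 d
   = 32080/365 = 87.9 yr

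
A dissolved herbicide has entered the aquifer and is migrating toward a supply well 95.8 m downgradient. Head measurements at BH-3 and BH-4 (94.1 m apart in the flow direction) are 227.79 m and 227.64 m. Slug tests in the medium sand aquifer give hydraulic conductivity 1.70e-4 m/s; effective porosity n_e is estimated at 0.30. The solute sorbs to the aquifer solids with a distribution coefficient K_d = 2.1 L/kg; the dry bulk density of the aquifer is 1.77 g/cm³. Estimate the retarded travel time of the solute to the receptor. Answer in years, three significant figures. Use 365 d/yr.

45.0 years

Hydraulic gradient i = (227.79 − 227.64) / 94.1 = 0.15 / 94.1 = 0.001594
K = 1.70e-4 m/s × 86400 s/d = 14.69 m/d
Specific discharge q = 14.69 × 0.001594 = 0.02341 m/d
Seepage velocity v = q / n = 0.02341 / 0.30 = 0.07804 m/d
Retardation R = 1 + ρ_b·K_d/n = 1 + 1.77×2.1/0.30 = 13.39
Contaminant velocity v_c = v/R = 0.07804/13.39 = 0.005829 m/d
t = L/v_c = 95.8/0.005829 = 16440 d
   = 16440/365 = 45.0 yr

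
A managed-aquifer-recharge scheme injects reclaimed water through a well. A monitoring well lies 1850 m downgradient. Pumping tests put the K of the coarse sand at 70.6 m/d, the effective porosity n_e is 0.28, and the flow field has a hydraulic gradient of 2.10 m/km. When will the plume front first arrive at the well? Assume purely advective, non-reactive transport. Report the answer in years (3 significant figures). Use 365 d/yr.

9.57 years

q = Ki = 70.6 × 0.0021 = 0.1483 m/d
Seepage velocity v = q / n = 0.1483 / 0.28 = 0.5295 m/d
t = L / v = 1850 / 0.5295 = 3494 d
   = 3494 / 365 = 9.57 yr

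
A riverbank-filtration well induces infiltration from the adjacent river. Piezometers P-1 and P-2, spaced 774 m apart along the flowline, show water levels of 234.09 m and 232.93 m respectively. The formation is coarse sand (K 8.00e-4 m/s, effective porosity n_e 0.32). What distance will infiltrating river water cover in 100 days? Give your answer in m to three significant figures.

32.4 m

Hydraulic gradient i = (234.09 − 232.93) / 774 = 1.16 / 774 = 0.001499
K = 8.00e-4 m/s × 86400 s/d = 69.12 m/d
Specific discharge q = 69.12 × 0.001499 = 0.1036 m/d
Seepage velocity v = q / n = 0.1036 / 0.32 = 0.3237 m/d
L = v × T = 0.3237 × 100 = 32.37 m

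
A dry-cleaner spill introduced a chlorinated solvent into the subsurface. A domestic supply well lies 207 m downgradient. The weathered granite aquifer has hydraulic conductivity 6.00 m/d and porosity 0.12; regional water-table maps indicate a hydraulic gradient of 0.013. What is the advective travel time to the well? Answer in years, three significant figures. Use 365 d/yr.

0.872 years

Darcy flux q = K·i = 6.00 × 0.013 = 0.07800 m/d
v_s = q/n_e = 0.07800/0.12 = 0.6500 m/d
t = L / v = 207 / 0.6500 = 318.5 d
   = 318.5 / 365 = 0.872 yr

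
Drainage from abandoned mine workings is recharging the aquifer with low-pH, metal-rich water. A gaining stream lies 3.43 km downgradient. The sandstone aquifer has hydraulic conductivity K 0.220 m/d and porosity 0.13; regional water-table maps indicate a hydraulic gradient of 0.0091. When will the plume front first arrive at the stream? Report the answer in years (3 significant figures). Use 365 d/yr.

q = Ki = 0.220 × 0.0091 = 0.002002 m/d
Average linear velocity = 0.002002 / 0.13 = 0.01540 m/d
L = 3.43 km = 3430 m
t = L / v = 3430 / 0.01540 = 222700 d
   = 222700 / 365 = 610 yr

610 years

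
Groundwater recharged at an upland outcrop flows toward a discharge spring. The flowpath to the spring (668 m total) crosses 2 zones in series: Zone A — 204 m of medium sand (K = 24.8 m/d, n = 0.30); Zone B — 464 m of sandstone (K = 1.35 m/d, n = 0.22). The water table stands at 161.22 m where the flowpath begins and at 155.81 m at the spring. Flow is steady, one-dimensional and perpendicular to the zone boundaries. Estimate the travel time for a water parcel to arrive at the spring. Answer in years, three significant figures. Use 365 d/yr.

29.1 years

Total head drop ΔH = 161.22 − 155.81 = 5.41 m
Steady 1-D flow in series ⇒ the Darcy flux q is identical in every zone and the zone head losses add (resistances L/K in series).
Σ(L/K) = 204/24.8 + 464/1.35 = 8.226 + 343.7 = 351.9 d
q = ΔH / Σ(L/K) = 5.41 / 351.9 = 0.01537 m/d (same in every zone)
Zone A: v = q/n = 0.01537/0.30 = 0.05124 m/d → t_A = 204/0.05124 = 3981 d
Zone B: v = q/n = 0.01537/0.22 = 0.06987 m/d → t_B = 464/0.06987 = 6640 d
Total t = 3981 + 6640 = 10620 d
   = 10620 / 365 = 29.1 yr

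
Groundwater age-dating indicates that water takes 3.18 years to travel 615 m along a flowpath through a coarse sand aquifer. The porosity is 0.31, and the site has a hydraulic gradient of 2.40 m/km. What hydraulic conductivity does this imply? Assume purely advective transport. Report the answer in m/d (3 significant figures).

68.4 m/d

t = 3.18 years = 1161 d
v = L / t = 615 / 1161 = 0.5299 m/d
K = v · n / i = 0.5299 × 0.31 / 0.0024 = 68.4 m/d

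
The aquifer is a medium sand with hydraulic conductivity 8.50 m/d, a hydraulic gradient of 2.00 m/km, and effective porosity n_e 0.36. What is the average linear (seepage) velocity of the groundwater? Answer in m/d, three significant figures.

0.0472 m/d

Specific discharge q = 8.50 × 0.0020 = 0.01700 m/d
v_s = q/n_e = 0.01700/0.36 = 0.04722 m/d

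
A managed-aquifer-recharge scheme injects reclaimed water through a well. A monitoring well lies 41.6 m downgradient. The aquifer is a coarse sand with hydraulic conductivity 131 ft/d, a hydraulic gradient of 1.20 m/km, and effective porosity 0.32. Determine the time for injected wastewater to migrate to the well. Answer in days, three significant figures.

278 days

K = 131 ft/d × 0.3048 = 39.93 m/d
Darcy flux q = K·i = 39.93 × 0.0012 = 0.04791 m/d
Seepage velocity v = q / n = 0.04791 / 0.32 = 0.1497 m/d
t = L / v = 41.6 / 0.1497 = 277.8 d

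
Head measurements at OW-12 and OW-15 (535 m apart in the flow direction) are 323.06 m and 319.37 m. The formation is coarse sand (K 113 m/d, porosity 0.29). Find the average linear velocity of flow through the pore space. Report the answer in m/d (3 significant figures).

Hydraulic gradient i = (323.06 − 319.37) / 535 = 3.69 / 535 = 0.006897
q = Ki = 113 × 0.006897 = 0.7794 m/d
Average linear velocity = 0.7794 / 0.29 = 2.688 m/d

2.69 m/d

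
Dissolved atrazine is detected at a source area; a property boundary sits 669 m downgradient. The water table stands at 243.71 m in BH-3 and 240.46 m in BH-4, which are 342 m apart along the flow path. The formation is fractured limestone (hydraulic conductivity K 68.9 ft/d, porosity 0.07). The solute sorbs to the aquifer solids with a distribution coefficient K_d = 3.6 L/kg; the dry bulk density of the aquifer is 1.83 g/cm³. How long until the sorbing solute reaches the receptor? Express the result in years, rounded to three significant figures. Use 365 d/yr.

Hydraulic gradient i = (243.71 − 240.46) / 342 = 3.25 / 342 = 0.009503
K = 68.9 ft/d × 0.3048 = 21.00 m/d
Specific discharge q = 21.00 × 0.009503 = 0.1996 m/d
Seepage velocity v = q / n = 0.1996 / 0.07 = 2.851 m/d
Retardation R = 1 + ρ_b·K_d/n = 1 + 1.83×3.6/0.07 = 95.11
Contaminant velocity v_c = v/R = 2.851/95.11 = 0.02997 m/d
t = L/v_c = 669/0.02997 = 22320 d
   = 22320/365 = 61.1 yr

61.1 years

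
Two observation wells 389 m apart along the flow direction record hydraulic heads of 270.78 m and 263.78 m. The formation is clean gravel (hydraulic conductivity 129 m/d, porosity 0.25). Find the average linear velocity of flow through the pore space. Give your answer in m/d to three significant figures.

Hydraulic gradient i = (270.78 − 263.78) / 389 = 7.00 / 389 = 0.01799
Darcy flux q = K·i = 129 × 0.01799 = 2.321 m/d
v = Ki/n = 129·0.01799/0.25 = 9.285 m/d

9.29 m/d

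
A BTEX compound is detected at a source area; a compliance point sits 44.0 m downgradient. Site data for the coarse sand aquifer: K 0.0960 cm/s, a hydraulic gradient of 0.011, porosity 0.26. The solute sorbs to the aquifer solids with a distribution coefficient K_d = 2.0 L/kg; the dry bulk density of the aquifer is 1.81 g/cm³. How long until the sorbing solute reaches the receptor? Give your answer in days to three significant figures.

K = 0.0960 cm/s × 864 = 82.94 m/d
Darcy flux q = K·i = 82.94 × 0.011 = 0.9124 m/d
v = Ki/n = 82.94·0.011/0.26 = 3.509 m/d
Retardation R = 1 + ρ_b·K_d/n = 1 + 1.81×2.0/0.26 = 14.92
Contaminant velocity v_c = v/R = 3.509/14.92 = 0.2352 m/d
t = L/v_c = 44.0/0.2352 = 187.1 d

187 days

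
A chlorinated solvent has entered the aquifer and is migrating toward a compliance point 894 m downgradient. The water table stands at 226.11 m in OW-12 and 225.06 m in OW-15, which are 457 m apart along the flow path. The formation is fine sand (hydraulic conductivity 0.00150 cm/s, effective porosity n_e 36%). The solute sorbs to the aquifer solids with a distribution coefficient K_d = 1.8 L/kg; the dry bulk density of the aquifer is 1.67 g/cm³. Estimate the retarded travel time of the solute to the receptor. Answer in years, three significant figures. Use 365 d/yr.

Hydraulic gradient i = (226.11 − 225.06) / 457 = 1.05 / 457 = 0.002298
K = 0.00150 cm/s × 864 = 1.296 m/d
Darcy flux q = K·i = 1.296 × 0.002298 = 0.002978 m/d
Average linear velocity = 0.002978 / 0.36 = 0.008271 m/d
Retardation R = 1 + ρ_b·K_d/n = 1 + 1.67×1.8/0.36 = 9.350
Contaminant velocity v_c = v/R = 0.008271/9.350 = 8.846e-4 m/d
t = L/v_c = 894/8.846e-4 = 1.011e6 d
   = 1.011e6/365 = 2770 yr

2770 years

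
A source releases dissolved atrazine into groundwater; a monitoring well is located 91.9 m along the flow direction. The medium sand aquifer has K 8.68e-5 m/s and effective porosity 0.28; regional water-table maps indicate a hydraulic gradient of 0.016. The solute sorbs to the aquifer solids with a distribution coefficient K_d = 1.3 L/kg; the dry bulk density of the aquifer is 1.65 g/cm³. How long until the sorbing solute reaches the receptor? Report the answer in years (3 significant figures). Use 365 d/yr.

K = 8.68e-5 m/s × 86400 s/d = 7.500 m/d
q = Ki = 7.500 × 0.016 = 0.1200 m/d
Average linear velocity = 0.1200 / 0.28 = 0.4285 m/d
Retardation R = 1 + ρ_b·K_d/n = 1 + 1.65×1.3/0.28 = 8.661
Contaminant velocity v_c = v/R = 0.4285/8.661 = 0.04948 m/d
t = L/v_c = 91.9/0.04948 = 1857 d
   = 1857/365 = 5.09 yr

5.09 years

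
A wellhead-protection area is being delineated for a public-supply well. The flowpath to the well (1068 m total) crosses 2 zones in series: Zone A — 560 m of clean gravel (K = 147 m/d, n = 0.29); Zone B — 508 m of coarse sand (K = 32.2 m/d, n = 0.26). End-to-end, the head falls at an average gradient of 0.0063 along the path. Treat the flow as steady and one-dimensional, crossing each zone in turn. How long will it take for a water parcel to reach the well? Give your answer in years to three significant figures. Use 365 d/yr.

Steady 1-D flow in series ⇒ the Darcy flux q is identical in every zone and the zone head losses add (resistances L/K in series).
Σ(L/K) = 560/147 + 508/32.2 = 3.810 + 15.78 = 19.59 d
K_eq = L_total / Σ(L/K) = 1068 / 19.59 = 54.53 m/d
q = K_eq · i = 54.53 × 0.0063 = 0.3435 m/d (same in every zone)
Zone A: v = q/n = 0.3435/0.29 = 1.185 m/d → t_A = 560/1.185 = 472.7 d
Zone B: v = q/n = 0.3435/0.26 = 1.321 m/d → t_B = 508/1.321 = 384.5 d
Total t = 472.7 + 384.5 = 857.2 d
   = 857.2 / 365 = 2.35 yr

2.35 years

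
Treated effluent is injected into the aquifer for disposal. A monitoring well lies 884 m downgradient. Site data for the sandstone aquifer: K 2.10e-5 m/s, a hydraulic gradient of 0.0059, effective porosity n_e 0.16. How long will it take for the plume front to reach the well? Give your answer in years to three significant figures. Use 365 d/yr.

36.2 years

K = 2.10e-5 m/s × 86400 s/d = 1.814 m/d
q = Ki = 1.814 × 0.0059 = 0.01070 m/d
v = Ki/n = 1.814·0.0059/0.16 = 0.06691 m/d
t = L / v = 884 / 0.06691 = 13210 d
   = 13210 / 365 = 36.2 yr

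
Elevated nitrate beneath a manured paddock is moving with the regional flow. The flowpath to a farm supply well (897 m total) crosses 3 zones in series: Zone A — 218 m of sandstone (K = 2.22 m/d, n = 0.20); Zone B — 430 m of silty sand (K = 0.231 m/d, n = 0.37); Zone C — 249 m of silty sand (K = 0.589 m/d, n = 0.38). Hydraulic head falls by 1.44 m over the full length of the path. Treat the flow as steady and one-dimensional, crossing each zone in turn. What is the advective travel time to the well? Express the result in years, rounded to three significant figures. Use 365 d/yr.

Continuity: the same q passes through each zone, so ΔH = q·Σ(L_j/K_j) — the zones act as resistances in series.
Σ(L/K) = 218/2.22 + 430/0.231 + 249/0.589 = 98.20 + 1861 + 422.8 = 2382 d
q = ΔH / Σ(L/K) = 1.44 / 2382 = 6.044e-4 m/d (same in every zone)
Zone A: v = q/n = 6.044e-4/0.20 = 0.003022 m/d → t_A = 218/0.003022 = 72130 d
Zone B: v = q/n = 6.044e-4/0.37 = 0.001634 m/d → t_B = 430/0.001634 = 263200 d
Zone C: v = q/n = 6.044e-4/0.38 = 0.001591 m/d → t_C = 249/0.001591 = 156500 d
Total t = 72130 + 263200 + 156500 = 491900 d
   = 491900 / 365 = 1350 yr

1350 years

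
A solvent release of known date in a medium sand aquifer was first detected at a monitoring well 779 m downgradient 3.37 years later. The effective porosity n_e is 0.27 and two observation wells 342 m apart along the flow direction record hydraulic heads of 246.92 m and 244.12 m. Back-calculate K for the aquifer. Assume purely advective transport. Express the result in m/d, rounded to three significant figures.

20.9 m/d

Hydraulic gradient i = (246.92 − 244.12) / 342 = 2.80 / 342 = 0.008187
t = 3.37 years = 1230 d
v = L / t = 779 / 1230 = 0.6333 m/d
K = v · n / i = 0.6333 × 0.27 / 0.008187 = 20.9 m/d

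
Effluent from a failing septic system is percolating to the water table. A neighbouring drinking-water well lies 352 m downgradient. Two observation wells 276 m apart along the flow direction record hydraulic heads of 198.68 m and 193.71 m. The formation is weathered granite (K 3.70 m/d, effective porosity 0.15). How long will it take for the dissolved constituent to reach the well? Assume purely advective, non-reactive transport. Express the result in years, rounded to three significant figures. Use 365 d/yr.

2.17 years

Hydraulic gradient i = (198.68 − 193.71) / 276 = 4.97 / 276 = 0.01801
q = Ki = 3.70 × 0.01801 = 0.06663 m/d
Seepage velocity v = q / n = 0.06663 / 0.15 = 0.4442 m/d
t = L / v = 352 / 0.4442 = 792.5 d
   = 792.5 / 365 = 2.17 yr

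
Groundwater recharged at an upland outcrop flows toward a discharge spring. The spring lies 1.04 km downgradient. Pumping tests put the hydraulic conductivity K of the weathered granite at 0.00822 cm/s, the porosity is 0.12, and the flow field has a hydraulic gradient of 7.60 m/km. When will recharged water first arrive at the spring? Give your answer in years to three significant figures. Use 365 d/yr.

K = 0.00822 cm/s × 864 = 7.102 m/d
Darcy flux q = K·i = 7.102 × 0.0076 = 0.05398 m/d
Average linear velocity = 0.05398 / 0.12 = 0.4498 m/d
L = 1.04 km = 1040 m
t = L / v = 1040 / 0.4498 = 2312 d
   = 2312 / 365 = 6.33 yr

6.33 years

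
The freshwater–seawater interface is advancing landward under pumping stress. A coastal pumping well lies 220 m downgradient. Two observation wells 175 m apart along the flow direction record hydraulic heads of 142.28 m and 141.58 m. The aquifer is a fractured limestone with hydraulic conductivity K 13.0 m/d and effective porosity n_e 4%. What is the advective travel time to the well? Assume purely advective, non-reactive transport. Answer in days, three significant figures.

169 days

Hydraulic gradient i = (142.28 − 141.58) / 175 = 0.70 / 175 = 0.004000
Specific discharge q = 13.0 × 0.004000 = 0.05200 m/d
Average linear velocity = 0.05200 / 0.04 = 1.300 m/d
t = L / v = 220 / 1.300 = 169.2 d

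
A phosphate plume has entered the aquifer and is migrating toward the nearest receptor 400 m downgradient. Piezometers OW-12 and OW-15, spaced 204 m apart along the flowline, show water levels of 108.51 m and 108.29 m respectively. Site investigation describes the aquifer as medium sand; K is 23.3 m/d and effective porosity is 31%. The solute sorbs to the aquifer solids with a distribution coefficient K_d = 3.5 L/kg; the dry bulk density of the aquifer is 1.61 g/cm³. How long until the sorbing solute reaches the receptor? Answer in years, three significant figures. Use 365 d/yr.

Hydraulic gradient i = (108.51 − 108.29) / 204 = 0.22 / 204 = 0.001078
q = Ki = 23.3 × 0.001078 = 0.02513 m/d
v_s = q/n_e = 0.02513/0.31 = 0.08106 m/d
Retardation R = 1 + ρ_b·K_d/n = 1 + 1.61×3.5/0.31 = 19.18
Contaminant velocity v_c = v/R = 0.08106/19.18 = 0.004227 m/d
t = L/v_c = 400/0.004227 = 94640 d
   = 94640/365 = 259 yr

259 years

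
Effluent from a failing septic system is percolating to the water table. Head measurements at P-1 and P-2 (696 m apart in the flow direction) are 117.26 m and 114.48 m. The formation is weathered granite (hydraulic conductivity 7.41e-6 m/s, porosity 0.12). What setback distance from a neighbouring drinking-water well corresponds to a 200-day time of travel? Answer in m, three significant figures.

Hydraulic gradient i = (117.26 − 114.48) / 696 = 2.78 / 696 = 0.003994
K = 7.41e-6 m/s × 86400 s/d = 0.6402 m/d
Specific discharge q = 0.6402 × 0.003994 = 0.002557 m/d
v_s = q/n_e = 0.002557/0.12 = 0.02131 m/d
L = v × T = 0.02131 × 200 = 4.262 m

4.26 m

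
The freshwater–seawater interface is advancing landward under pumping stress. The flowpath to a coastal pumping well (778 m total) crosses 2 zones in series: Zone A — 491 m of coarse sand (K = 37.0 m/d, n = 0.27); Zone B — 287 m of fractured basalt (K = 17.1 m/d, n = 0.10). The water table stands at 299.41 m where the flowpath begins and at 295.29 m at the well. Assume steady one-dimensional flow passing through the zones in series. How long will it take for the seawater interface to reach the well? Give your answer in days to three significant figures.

Total head drop ΔH = 299.41 − 295.29 = 4.12 m
Steady 1-D flow in series ⇒ the Darcy flux q is identical in every zone and the zone head losses add (resistances L/K in series).
Σ(L/K) = 491/37.0 + 287/17.1 = 13.27 + 16.78 = 30.05 d
q = ΔH / Σ(L/K) = 4.12 / 30.05 = 0.1371 m/d (same in every zone)
Zone A: v = q/n = 0.1371/0.27 = 0.5077 m/d → t_A = 491/0.5077 = 967.0 d
Zone B: v = q/n = 0.1371/0.10 = 1.371 m/d → t_B = 287/1.371 = 209.4 d
Total t = 967.0 + 209.4 = 1176 d

1180 days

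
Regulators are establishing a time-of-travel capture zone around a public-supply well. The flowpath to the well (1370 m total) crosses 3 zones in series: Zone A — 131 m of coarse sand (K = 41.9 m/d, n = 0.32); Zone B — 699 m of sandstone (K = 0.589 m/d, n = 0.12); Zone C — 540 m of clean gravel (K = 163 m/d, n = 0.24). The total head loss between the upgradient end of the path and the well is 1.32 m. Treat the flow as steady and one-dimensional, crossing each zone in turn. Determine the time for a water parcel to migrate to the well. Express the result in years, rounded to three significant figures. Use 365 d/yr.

Steady 1-D flow in series ⇒ the Darcy flux q is identical in every zone and the zone head losses add (resistances L/K in series).
Σ(L/K) = 131/41.9 + 699/0.589 + 540/163 = 3.126 + 1187 + 3.313 = 1193 d
q = ΔH / Σ(L/K) = 1.32 / 1193 = 0.001106 m/d (same in every zone)
Zone A: v = q/n = 0.001106/0.32 = 0.003457 m/d → t_A = 131/0.003457 = 37890 d
Zone B: v = q/n = 0.001106/0.12 = 0.009219 m/d → t_B = 699/0.009219 = 75820 d
Zone C: v = q/n = 0.001106/0.24 = 0.004609 m/d → t_C = 540/0.004609 = 117200 d
Total t = 37890 + 75820 + 117200 = 230900 d
   = 230900 / 365 = 633 yr

633 years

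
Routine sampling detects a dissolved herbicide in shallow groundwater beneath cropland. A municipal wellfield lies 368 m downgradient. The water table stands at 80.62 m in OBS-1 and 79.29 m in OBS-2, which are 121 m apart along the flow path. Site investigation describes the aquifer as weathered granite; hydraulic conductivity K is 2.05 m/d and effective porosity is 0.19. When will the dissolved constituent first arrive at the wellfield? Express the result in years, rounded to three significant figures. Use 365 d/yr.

Hydraulic gradient i = (80.62 − 79.29) / 121 = 1.33 / 121 = 0.01099
Specific discharge q = 2.05 × 0.01099 = 0.02253 m/d
v_s = q/n_e = 0.02253/0.19 = 0.1186 m/d
t = L / v = 368 / 0.1186 = 3103 d
   = 3103 / 365 = 8.50 yr

8.50 years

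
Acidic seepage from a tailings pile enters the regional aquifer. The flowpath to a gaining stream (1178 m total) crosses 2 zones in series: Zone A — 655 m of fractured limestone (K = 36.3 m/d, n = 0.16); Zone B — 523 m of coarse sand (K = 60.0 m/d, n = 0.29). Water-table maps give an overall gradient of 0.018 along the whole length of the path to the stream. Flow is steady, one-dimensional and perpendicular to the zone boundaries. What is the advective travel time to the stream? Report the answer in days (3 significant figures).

324 days

Steady 1-D flow in series ⇒ the Darcy flux q is identical in every zone and the zone head losses add (resistances L/K in series).
Σ(L/K) = 655/36.3 + 523/60.0 = 18.04 + 8.717 = 26.76 d
K_eq = L_total / Σ(L/K) = 1178 / 26.76 = 44.02 m/d
q = K_eq · i = 44.02 × 0.018 = 0.7924 m/d (same in every zone)
Zone A: v = q/n = 0.7924/0.16 = 4.952 m/d → t_A = 655/4.952 = 132.3 d
Zone B: v = q/n = 0.7924/0.29 = 2.732 m/d → t_B = 523/2.732 = 191.4 d
Total t = 132.3 + 191.4 = 323.7 d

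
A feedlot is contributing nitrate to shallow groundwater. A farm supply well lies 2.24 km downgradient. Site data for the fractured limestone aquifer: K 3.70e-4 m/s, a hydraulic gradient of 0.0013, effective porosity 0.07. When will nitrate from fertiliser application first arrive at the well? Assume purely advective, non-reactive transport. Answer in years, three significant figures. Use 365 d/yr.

10.3 years

K = 3.70e-4 m/s × 86400 s/d = 31.97 m/d
Darcy flux q = K·i = 31.97 × 0.0013 = 0.04156 m/d
v = Ki/n = 31.97·0.0013/0.07 = 0.5937 m/d
L = 2.24 km = 2240 m
t = L / v = 2240 / 0.5937 = 3773 d
   = 3773 / 365 = 10.3 yr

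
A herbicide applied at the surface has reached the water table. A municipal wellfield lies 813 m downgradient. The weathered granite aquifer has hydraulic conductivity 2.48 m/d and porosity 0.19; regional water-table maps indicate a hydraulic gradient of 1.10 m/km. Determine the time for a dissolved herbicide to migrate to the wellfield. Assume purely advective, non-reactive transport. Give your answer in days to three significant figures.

Darcy flux q = K·i = 2.48 × 0.0011 = 0.002728 m/d
Average linear velocity = 0.002728 / 0.19 = 0.01436 m/d
t = L / v = 813 / 0.01436 = 56620 d

56600 days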